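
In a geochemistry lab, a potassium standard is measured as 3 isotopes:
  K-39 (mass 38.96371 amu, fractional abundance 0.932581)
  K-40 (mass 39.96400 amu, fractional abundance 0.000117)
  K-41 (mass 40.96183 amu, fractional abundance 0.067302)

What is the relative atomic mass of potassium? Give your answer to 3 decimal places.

39.098 amu

Average mass = Σ (abundance × isotope mass) = 0.932581 × 38.96371 + 0.000117 × 39.96400 + 0.067302 × 40.96183
= 36.336816 + 0.004676 + 2.756813 = 39.098305 amu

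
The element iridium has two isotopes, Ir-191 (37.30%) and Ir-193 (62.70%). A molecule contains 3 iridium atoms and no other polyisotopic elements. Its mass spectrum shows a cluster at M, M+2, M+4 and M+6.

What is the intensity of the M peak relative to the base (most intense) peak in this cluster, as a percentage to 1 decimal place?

11.8%

Term probabilities: M 0.0519, M+2 0.2617, M+4 0.4399, M+6 0.2465. Base peak = M+4.
P(M+4) = C(3,2) × 0.3730^1 × 0.6270^2 = 3 × 0.3730 × 0.393129 = 0.439911 (base)
P(M) = C(3,0) × 0.3730^3 × 0.6270^0 = 1 × 0.05189512 × 1.0000 = 0.051895
Relative intensity = 0.051895 / 0.439911 × 100 = 11.8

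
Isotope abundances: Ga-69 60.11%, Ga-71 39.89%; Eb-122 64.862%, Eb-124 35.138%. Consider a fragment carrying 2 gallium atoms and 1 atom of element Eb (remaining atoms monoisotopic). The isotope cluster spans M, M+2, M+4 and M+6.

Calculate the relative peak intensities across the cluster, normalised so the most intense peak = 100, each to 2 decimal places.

Gallium pattern (n=2): 0.36132121 : 0.47955758 : 0.15912121
Element Eb pattern (n=1): 0.64862 : 0.35138
Convolve the two distributions (both contribute in 2-u steps):
  M: 0.36132121×0.64862 = 0.234360
  M+2: 0.36132121×0.35138 + 0.47955758×0.64862 = 0.438012
  M+4: 0.47955758×0.35138 + 0.15912121×0.64862 = 0.271716
  M+6: 0.15912121×0.35138 = 0.055912
Scale to base peak (0.438012) = 100: 53.51 : 100.00 : 62.03 : 12.76

53.51 : 100.00 : 62.03 : 12.76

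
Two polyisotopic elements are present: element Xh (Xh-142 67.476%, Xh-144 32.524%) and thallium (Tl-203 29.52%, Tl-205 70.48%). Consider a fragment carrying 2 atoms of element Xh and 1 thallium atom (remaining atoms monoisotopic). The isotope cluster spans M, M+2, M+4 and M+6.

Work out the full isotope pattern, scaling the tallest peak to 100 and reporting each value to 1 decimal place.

29.8 : 100.0 : 75.6 : 16.6

Element Xh pattern (n=2): 0.45530106 : 0.43891788 : 0.10578106
Thallium pattern (n=1): 0.2952 : 0.7048
Convolve the two distributions (both contribute in 2-u steps):
  M: 0.45530106×0.2952 = 0.134405
  M+2: 0.45530106×0.7048 + 0.43891788×0.2952 = 0.450465
  M+4: 0.43891788×0.7048 + 0.10578106×0.2952 = 0.340576
  M+6: 0.10578106×0.7048 = 0.074554
Scale to base peak (0.450465) = 100: 29.8 : 100.0 : 75.6 : 16.6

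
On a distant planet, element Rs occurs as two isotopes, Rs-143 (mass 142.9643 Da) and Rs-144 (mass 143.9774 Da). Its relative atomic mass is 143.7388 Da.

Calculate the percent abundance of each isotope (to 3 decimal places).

Rs-143: 23.551%, Rs-144: 76.449%

Let x be the fractional abundance of Rs-143; then Rs-144 has abundance 1 − x.
142.9643·x + 143.9774·(1 − x) = 143.7388
(142.9643 − 143.9774)·x = 143.7388 − 143.9774
x = -0.2386 / -1.0131 = 0.23551 → 23.551% Rs-143, 76.449% Rs-144.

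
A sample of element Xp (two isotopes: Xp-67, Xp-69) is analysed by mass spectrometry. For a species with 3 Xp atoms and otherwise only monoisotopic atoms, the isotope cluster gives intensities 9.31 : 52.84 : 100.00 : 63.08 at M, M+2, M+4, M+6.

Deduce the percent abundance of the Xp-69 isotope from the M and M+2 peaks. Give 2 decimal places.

65.42%

Write p for the Xp-67 fraction. I(M+2)/I(M) = [C(3,1)·p^2·(1−p)] / p^3 = 3·(1−p)/p = 52.84/9.31 = 5.6756
(1−p)/p = 5.6756/3 = 1.8919  ⇒  p = 1/(1 + 1.8919) = 0.3458
Xp-67: 34.58%, Xp-69: 65.42%.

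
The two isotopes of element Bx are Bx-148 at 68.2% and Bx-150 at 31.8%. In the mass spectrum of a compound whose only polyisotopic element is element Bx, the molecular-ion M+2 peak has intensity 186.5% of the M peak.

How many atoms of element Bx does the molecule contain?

The M+2/M ratio from n Bx atoms is n · q/p = n · 0.318/0.682.
n = 1.865 × 0.682/0.318 = 4.00 ≈ 4

4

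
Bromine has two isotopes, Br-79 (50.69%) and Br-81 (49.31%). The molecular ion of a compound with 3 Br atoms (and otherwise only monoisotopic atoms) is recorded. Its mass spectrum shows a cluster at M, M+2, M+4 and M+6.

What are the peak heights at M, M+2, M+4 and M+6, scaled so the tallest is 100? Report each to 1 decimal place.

34.3 : 100.0 : 97.3 : 31.5

Expanding (0.5069 + 0.4931)^3:
P(M) = 0.5069^3 = 0.130247
P(M+2) = 3 × 0.5069^2 × 0.4931^1 = 0.380103
P(M+4) = 3 × 0.5069^1 × 0.4931^2 = 0.369755
P(M+6) = 0.4931^3 = 0.119896
The M+2 peak is largest (0.380103); scaling to 100 gives 34.3 : 100.0 : 97.3 : 31.5.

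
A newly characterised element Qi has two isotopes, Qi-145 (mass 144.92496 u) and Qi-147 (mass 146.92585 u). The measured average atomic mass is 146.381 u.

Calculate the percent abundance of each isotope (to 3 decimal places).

Qi-145: 27.230%, Qi-147: 72.770%

Let x be the fractional abundance of Qi-145; then Qi-147 has abundance 1 − x.
144.92496·x + 146.92585·(1 − x) = 146.381
(144.92496 − 146.92585)·x = 146.381 − 146.92585
x = -0.54485 / -2.00089 = 0.27230 → 27.230% Qi-145, 72.770% Qi-147.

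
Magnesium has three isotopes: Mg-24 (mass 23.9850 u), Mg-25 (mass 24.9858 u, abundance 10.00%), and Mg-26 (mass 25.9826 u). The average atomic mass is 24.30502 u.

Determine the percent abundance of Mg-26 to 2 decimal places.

The remaining 90.00% is split between Mg-24 (fraction x) and Mg-26 (fraction 0.9000 − x).
Substituting: 23.9850x + 25.9826(0.9000 − x) = 21.80644
(23.9850 − 25.9826)x = -1.5779  ⇒  x = 0.78990, y = 0.11010
Mg-24: 78.99%, Mg-26: 11.01%.

11.01%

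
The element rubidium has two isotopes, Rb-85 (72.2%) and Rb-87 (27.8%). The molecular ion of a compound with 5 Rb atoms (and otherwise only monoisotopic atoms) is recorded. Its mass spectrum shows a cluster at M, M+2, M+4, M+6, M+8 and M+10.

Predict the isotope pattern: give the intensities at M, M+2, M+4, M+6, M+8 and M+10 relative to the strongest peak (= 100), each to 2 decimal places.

51.94 : 100.00 : 77.01 : 29.65 : 5.71 : 0.44

Each Rb atom is independently Rb-85 (p = 0.722) or Rb-87 (q = 0.278); the cluster is the binomial expansion (p + q)^5.
P(M) = 0.722^5 = 0.196194
P(M+2) = 5 × 0.722^4 × 0.278^1 = 0.377714
P(M+4) = 10 × 0.722^3 × 0.278^2 = 0.290872
P(M+6) = 10 × 0.722^2 × 0.278^3 = 0.111998
P(M+8) = 5 × 0.722^1 × 0.278^4 = 0.021562
P(M+10) = 0.278^5 = 0.001660
The M+2 peak is largest (0.377714); scaling to 100 gives 51.94 : 100.00 : 77.01 : 29.65 : 5.71 : 0.44.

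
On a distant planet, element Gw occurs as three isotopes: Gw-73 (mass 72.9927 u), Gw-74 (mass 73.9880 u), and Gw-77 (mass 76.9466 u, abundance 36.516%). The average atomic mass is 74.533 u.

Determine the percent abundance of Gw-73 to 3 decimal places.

Let x and y be the fractions of Gw-73 and Gw-74. Then x + y = 1 − 0.36516 = 0.63484 and 72.9927x + 73.9880y = 74.533 − 0.36516×76.9466 = 46.435179544.
Substituting: 72.9927x + 73.9880(0.63484 − x) = 46.435179544
(72.9927 − 73.9880)x = -0.535362376  ⇒  x = 0.53789, y = 0.09695
Gw-73: 53.789%, Gw-74: 9.695%.

53.789%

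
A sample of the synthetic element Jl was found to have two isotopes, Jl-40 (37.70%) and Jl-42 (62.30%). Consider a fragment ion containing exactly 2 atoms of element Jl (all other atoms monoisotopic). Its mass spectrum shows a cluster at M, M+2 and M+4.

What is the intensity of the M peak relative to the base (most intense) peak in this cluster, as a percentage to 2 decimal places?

Term probabilities: M 0.1421, M+2 0.4697, M+4 0.3881. Base peak = M+2.
P(M+2) = C(2,1) × 0.3770^1 × 0.6230^1 = 2 × 0.3770 × 0.6230 = 0.469742 (base)
P(M) = C(2,0) × 0.3770^2 × 0.6230^0 = 1 × 0.142129 × 1.0000 = 0.142129
Relative intensity = 0.142129 / 0.469742 × 100 = 30.26

30.26%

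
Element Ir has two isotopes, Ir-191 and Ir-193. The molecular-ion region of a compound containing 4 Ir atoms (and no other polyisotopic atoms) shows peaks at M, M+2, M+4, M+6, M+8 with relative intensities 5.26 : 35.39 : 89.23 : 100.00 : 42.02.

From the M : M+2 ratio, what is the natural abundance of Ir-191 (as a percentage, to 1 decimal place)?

If p is the fraction of Ir that is Ir-191, then I(M+2)/I(M) = [C(4,1)·p^3·(1−p)] / p^4 = 4·(1−p)/p = 35.39/5.26 = 6.7281
(1−p)/p = 6.7281/4 = 1.6820  ⇒  p = 1/(1 + 1.6820) = 0.3729
Ir-191: 37.3%, Ir-193: 62.7%.

37.3%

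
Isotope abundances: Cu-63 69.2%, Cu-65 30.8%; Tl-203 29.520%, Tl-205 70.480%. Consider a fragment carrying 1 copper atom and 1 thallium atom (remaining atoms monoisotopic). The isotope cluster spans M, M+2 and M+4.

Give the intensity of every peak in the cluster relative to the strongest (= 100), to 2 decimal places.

Copper pattern (n=1): 0.6920 : 0.3080
Thallium pattern (n=1): 0.2952 : 0.7048
Convolve the two distributions (both contribute in 2-u steps):
  M: 0.6920×0.2952 = 0.204278
  M+2: 0.6920×0.7048 + 0.3080×0.2952 = 0.578643
  M+4: 0.3080×0.7048 = 0.217078
Scale to base peak (0.578643) = 100: 35.30 : 100.00 : 37.52

35.30 : 100.00 : 37.52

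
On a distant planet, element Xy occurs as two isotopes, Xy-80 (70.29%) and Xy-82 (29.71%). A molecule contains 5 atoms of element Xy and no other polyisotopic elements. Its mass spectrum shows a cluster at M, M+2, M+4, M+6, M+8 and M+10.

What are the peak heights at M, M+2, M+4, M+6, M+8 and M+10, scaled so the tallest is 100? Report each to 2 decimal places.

The 5 Xy atoms are independent, so intensities follow the terms of (0.7029 + 0.2971)^5.
P(M) = 0.7029^5 = 0.171580
P(M+2) = 5 × 0.7029^4 × 0.2971^1 = 0.362616
P(M+4) = 10 × 0.7029^3 × 0.2971^2 = 0.306539
P(M+6) = 10 × 0.7029^2 × 0.2971^3 = 0.129567
P(M+8) = 5 × 0.7029^1 × 0.2971^4 = 0.027383
P(M+10) = 0.2971^5 = 0.002315
The M+2 peak is largest (0.362616); scaling to 100 gives 47.32 : 100.00 : 84.54 : 35.73 : 7.55 : 0.64.

47.32 : 100.00 : 84.54 : 35.73 : 7.55 : 0.64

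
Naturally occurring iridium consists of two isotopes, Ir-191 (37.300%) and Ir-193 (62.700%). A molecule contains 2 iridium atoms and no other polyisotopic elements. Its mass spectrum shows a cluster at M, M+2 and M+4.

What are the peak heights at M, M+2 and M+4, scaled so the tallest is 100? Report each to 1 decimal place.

Expanding (0.37300 + 0.62700)^2:
P(M) = 0.37300^2 = 0.139129
P(M+2) = 2 × 0.37300^1 × 0.62700^1 = 0.467742
P(M+4) = 0.62700^2 = 0.393129
The M+2 peak is largest (0.467742); scaling to 100 gives 29.7 : 100.0 : 84.0.

29.7 : 100.0 : 84.0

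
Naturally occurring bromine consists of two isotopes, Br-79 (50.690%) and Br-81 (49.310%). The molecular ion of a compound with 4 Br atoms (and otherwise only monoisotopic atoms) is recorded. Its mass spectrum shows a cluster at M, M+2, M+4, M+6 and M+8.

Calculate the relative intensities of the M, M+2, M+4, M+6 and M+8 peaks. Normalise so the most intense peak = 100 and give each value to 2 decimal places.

17.61 : 68.53 : 100.00 : 64.85 : 15.77

Each Br atom is independently Br-79 (p = 0.50690) or Br-81 (q = 0.49310); the cluster is the binomial expansion (p + q)^4.
P(M) = 0.50690^4 = 0.066022
P(M+2) = 4 × 0.50690^3 × 0.49310^1 = 0.256899
P(M+4) = 6 × 0.50690^2 × 0.49310^2 = 0.374857
P(M+6) = 4 × 0.50690^1 × 0.49310^3 = 0.243101
P(M+8) = 0.49310^4 = 0.059121
The M+4 peak is largest (0.374857); scaling to 100 gives 17.61 : 68.53 : 100.00 : 64.85 : 15.77.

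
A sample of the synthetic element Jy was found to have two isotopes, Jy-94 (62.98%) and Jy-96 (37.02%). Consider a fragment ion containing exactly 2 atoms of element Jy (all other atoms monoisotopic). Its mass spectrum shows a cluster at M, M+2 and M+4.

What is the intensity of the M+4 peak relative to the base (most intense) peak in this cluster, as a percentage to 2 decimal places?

29.39%

Binomial terms of (0.6298 + 0.3702)^2: M 0.3966, M+2 0.4663, M+4 0.1370 → M+2 is the base peak.
P(M+2) = C(2,1) × 0.6298^1 × 0.3702^1 = 2 × 0.6298 × 0.3702 = 0.466304 (base)
P(M+4) = C(2,2) × 0.6298^0 × 0.3702^2 = 1 × 1.0000 × 0.13704804 = 0.137048
Relative intensity = 0.137048 / 0.466304 × 100 = 29.39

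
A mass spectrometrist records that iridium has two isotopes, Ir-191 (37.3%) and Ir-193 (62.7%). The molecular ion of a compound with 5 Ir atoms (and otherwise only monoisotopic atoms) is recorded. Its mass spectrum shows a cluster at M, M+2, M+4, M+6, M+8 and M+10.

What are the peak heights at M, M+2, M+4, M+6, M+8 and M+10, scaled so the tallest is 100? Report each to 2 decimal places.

Each Ir atom is independently Ir-191 (p = 0.373) or Ir-193 (q = 0.627); the cluster is the binomial expansion (p + q)^5.
P(M) = 0.373^5 = 0.007220
P(M+2) = 5 × 0.373^4 × 0.627^1 = 0.060684
P(M+4) = 10 × 0.373^3 × 0.627^2 = 0.204015
P(M+6) = 10 × 0.373^2 × 0.627^3 = 0.342942
P(M+8) = 5 × 0.373^1 × 0.627^4 = 0.288237
P(M+10) = 0.627^5 = 0.096903
The M+6 peak is largest (0.342942); scaling to 100 gives 2.11 : 17.70 : 59.49 : 100.00 : 84.05 : 28.26.

2.11 : 17.70 : 59.49 : 100.00 : 84.05 : 28.26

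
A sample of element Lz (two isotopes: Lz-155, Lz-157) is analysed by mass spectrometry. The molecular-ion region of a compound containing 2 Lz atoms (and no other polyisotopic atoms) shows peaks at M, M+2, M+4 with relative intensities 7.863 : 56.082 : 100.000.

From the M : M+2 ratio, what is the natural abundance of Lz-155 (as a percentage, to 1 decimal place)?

21.9%

Write p for the Lz-155 fraction. I(M+2)/I(M) = [C(2,1)·p^1·(1−p)] / p^2 = 2·(1−p)/p = 56.082/7.863 = 7.1324
(1−p)/p = 7.1324/2 = 3.5662  ⇒  p = 1/(1 + 3.5662) = 0.2190
Lz-155: 21.9%, Lz-157: 78.1%.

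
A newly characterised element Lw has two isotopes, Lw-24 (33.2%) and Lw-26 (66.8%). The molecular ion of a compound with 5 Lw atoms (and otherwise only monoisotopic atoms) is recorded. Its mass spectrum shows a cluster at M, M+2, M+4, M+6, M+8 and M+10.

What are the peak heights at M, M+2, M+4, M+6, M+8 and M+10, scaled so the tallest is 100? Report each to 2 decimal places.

1.22 : 12.28 : 49.40 : 99.40 : 100.00 : 40.24

Each Lw atom is independently Lw-24 (p = 0.332) or Lw-26 (q = 0.668); the cluster is the binomial expansion (p + q)^5.
P(M) = 0.332^5 = 0.004034
P(M+2) = 5 × 0.332^4 × 0.668^1 = 0.040579
P(M+4) = 10 × 0.332^3 × 0.668^2 = 0.163293
P(M+6) = 10 × 0.332^2 × 0.668^3 = 0.328553
P(M+8) = 5 × 0.332^1 × 0.668^4 = 0.330532
P(M+10) = 0.668^5 = 0.133009
The M+8 peak is largest (0.330532); scaling to 100 gives 1.22 : 12.28 : 49.40 : 99.40 : 100.00 : 40.24.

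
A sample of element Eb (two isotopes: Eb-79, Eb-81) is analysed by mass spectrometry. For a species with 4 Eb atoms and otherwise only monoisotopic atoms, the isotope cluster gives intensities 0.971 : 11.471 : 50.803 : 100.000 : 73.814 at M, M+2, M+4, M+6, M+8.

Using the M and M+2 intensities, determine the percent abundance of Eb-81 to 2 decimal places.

Write p for the Eb-79 fraction. I(M+2)/I(M) = [C(4,1)·p^3·(1−p)] / p^4 = 4·(1−p)/p = 11.471/0.971 = 11.8136
(1−p)/p = 11.8136/4 = 2.9534  ⇒  p = 1/(1 + 2.9534) = 0.2529
Eb-79: 25.29%, Eb-81: 74.71%.

74.71%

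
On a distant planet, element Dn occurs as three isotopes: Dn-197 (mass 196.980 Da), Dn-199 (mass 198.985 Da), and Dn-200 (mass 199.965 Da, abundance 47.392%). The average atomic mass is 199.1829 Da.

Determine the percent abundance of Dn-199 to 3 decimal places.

39.314%

The remaining 52.608% is split between Dn-197 (fraction x) and Dn-199 (fraction 0.52608 − x).
Substituting: 196.980x + 198.985(0.52608 − x) = 104.4154872
(196.980 − 198.985)x = -0.2665416  ⇒  x = 0.13294, y = 0.39314
Dn-197: 13.294%, Dn-199: 39.314%.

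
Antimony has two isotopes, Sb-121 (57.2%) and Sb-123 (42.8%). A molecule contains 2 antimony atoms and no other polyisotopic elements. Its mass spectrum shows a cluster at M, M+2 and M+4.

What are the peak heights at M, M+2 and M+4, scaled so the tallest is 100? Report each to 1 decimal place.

66.8 : 100.0 : 37.4

The 2 Sb atoms are independent, so intensities follow the terms of (0.572 + 0.428)^2.
P(M) = 0.572^2 = 0.327184
P(M+2) = 2 × 0.572^1 × 0.428^1 = 0.489632
P(M+4) = 0.428^2 = 0.183184
The M+2 peak is largest (0.489632); scaling to 100 gives 66.8 : 100.0 : 37.4.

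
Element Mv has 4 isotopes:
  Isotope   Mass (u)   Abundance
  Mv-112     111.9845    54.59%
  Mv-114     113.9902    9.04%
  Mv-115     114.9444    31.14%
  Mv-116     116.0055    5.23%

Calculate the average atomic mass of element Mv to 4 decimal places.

Average mass = Σ (abundance × isotope mass) = 0.5459 × 111.9845 + 0.0904 × 113.9902 + 0.3114 × 114.9444 + 0.0523 × 116.0055
= 61.13234 + 10.30471 + 35.79369 + 6.06709 = 113.29783 u

113.2978 u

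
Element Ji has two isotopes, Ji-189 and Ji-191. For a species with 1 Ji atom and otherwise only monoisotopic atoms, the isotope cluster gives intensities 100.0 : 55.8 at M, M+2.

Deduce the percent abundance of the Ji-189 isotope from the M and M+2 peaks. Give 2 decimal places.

If p is the fraction of Ji that is Ji-189, then I(M+2)/I(M) = [C(1,1)·p^0·(1−p)] / p^1 = 1·(1−p)/p = 55.8/100.0 = 0.5580
(1−p)/p = 0.5580/1 = 0.5580  ⇒  p = 1/(1 + 0.5580) = 0.6418
Ji-189: 64.18%, Ji-191: 35.82%.

64.18%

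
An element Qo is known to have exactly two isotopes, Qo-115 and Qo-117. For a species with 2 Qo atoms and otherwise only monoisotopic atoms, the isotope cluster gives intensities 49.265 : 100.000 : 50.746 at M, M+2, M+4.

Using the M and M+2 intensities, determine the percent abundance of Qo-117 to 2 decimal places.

50.37%

If p is the fraction of Qo that is Qo-115, then I(M+2)/I(M) = [C(2,1)·p^1·(1−p)] / p^2 = 2·(1−p)/p = 100.000/49.265 = 2.0298
(1−p)/p = 2.0298/2 = 1.0149  ⇒  p = 1/(1 + 1.0149) = 0.4963
Qo-115: 49.63%, Qo-117: 50.37%.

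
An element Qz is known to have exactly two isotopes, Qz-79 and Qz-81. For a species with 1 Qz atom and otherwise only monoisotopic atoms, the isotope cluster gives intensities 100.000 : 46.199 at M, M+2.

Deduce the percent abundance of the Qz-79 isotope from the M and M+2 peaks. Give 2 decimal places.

If p is the fraction of Qz that is Qz-79, then I(M+2)/I(M) = [C(1,1)·p^0·(1−p)] / p^1 = 1·(1−p)/p = 46.199/100.000 = 0.4620
(1−p)/p = 0.4620/1 = 0.4620  ⇒  p = 1/(1 + 0.4620) = 0.6840
Qz-79: 68.40%, Qz-81: 31.60%.

68.40%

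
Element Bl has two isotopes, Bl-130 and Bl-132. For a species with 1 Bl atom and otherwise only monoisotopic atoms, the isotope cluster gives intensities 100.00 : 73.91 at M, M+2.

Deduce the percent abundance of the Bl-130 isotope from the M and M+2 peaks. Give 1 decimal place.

57.5%

Let p = fractional abundance of Bl-130. I(M+2)/I(M) = [C(1,1)·p^0·(1−p)] / p^1 = 1·(1−p)/p = 73.91/100.00 = 0.7391
(1−p)/p = 0.7391/1 = 0.7391  ⇒  p = 1/(1 + 0.7391) = 0.5750
Bl-130: 57.5%, Bl-132: 42.5%.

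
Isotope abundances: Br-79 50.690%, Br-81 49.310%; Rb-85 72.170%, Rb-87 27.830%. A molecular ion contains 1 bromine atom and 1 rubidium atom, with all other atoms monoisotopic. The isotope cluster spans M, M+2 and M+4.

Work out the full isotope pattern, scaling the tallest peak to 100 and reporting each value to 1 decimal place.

Bromine pattern (n=1): 0.5069 : 0.4931
Rubidium pattern (n=1): 0.7217 : 0.2783
Convolve the two distributions (both contribute in 2-u steps):
  M: 0.5069×0.7217 = 0.365830
  M+2: 0.5069×0.2783 + 0.4931×0.7217 = 0.496941
  M+4: 0.4931×0.2783 = 0.137230
Scale to base peak (0.496941) = 100: 73.6 : 100.0 : 27.6

73.6 : 100.0 : 27.6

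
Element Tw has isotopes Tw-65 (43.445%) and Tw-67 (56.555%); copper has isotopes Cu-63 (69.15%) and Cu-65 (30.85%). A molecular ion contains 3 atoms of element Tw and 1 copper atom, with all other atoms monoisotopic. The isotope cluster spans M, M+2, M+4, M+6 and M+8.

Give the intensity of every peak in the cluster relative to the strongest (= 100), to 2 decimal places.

Element Tw pattern (n=3): 0.08200105 : 0.32023726 : 0.41687233 : 0.18088936
Copper pattern (n=1): 0.6915 : 0.3085
Convolve the two distributions (both contribute in 2-u steps):
  M: 0.08200105×0.6915 = 0.056704
  M+2: 0.08200105×0.3085 + 0.32023726×0.6915 = 0.246741
  M+4: 0.32023726×0.3085 + 0.41687233×0.6915 = 0.387060
  M+6: 0.41687233×0.3085 + 0.18088936×0.6915 = 0.253690
  M+8: 0.18088936×0.3085 = 0.055804
Scale to base peak (0.387060) = 100: 14.65 : 63.75 : 100.00 : 65.54 : 14.42

14.65 : 63.75 : 100.00 : 65.54 : 14.42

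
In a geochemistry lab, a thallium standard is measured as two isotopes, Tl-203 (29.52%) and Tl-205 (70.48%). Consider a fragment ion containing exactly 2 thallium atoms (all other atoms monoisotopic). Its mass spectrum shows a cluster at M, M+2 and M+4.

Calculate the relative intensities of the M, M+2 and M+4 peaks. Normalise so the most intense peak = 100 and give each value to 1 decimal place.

17.5 : 83.8 : 100.0

The 2 Tl atoms are independent, so intensities follow the terms of (0.2952 + 0.7048)^2.
P(M) = 0.2952^2 = 0.087143
P(M+2) = 2 × 0.2952^1 × 0.7048^1 = 0.416114
P(M+4) = 0.7048^2 = 0.496743
The M+4 peak is largest (0.496743); scaling to 100 gives 17.5 : 83.8 : 100.0.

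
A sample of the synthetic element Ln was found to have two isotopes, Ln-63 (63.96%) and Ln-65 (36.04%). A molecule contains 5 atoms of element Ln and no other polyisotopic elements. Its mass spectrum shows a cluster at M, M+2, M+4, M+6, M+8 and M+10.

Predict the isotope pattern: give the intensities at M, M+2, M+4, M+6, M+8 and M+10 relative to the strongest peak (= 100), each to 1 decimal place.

31.5 : 88.7 : 100.0 : 56.3 : 15.9 : 1.8

The 5 Ln atoms are independent, so intensities follow the terms of (0.6396 + 0.3604)^5.
P(M) = 0.6396^5 = 0.107039
P(M+2) = 5 × 0.6396^4 × 0.3604^1 = 0.301570
P(M+4) = 10 × 0.6396^3 × 0.3604^2 = 0.339856
P(M+6) = 10 × 0.6396^2 × 0.3604^3 = 0.191501
P(M+8) = 5 × 0.6396^1 × 0.3604^4 = 0.053953
P(M+10) = 0.3604^5 = 0.006080
The M+4 peak is largest (0.339856); scaling to 100 gives 31.5 : 88.7 : 100.0 : 56.3 : 15.9 : 1.8.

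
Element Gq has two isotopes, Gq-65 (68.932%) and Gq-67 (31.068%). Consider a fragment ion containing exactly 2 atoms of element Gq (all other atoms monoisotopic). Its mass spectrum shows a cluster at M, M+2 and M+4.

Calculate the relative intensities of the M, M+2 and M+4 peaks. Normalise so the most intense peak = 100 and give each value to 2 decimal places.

Expanding (0.68932 + 0.31068)^2:
P(M) = 0.68932^2 = 0.475162
P(M+2) = 2 × 0.68932^1 × 0.31068^1 = 0.428316
P(M+4) = 0.31068^2 = 0.096522
The M peak is largest (0.475162); scaling to 100 gives 100.00 : 90.14 : 20.31.

100.00 : 90.14 : 20.31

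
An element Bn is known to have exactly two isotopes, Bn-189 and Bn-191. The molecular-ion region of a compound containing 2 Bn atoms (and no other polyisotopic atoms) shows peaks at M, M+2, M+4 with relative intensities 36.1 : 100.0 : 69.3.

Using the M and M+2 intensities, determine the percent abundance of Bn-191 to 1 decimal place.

If p is the fraction of Bn that is Bn-189, then I(M+2)/I(M) = [C(2,1)·p^1·(1−p)] / p^2 = 2·(1−p)/p = 100.0/36.1 = 2.7701
(1−p)/p = 2.7701/2 = 1.3850  ⇒  p = 1/(1 + 1.3850) = 0.4193
Bn-189: 41.9%, Bn-191: 58.1%.

58.1%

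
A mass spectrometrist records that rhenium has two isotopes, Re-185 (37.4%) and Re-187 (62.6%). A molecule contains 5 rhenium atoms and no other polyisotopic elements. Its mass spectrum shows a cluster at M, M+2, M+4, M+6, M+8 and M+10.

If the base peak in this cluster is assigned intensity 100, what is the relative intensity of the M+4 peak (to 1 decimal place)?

59.7

Binomial terms of (0.374 + 0.626)^5: M 0.0073, M+2 0.0612, M+4 0.2050, M+6 0.3431, M+8 0.2872, M+10 0.0961 → M+6 is the base peak.
P(M+6) = C(5,3) × 0.374^2 × 0.626^3 = 10 × 0.139876 × 0.24531438 = 0.343136 (base)
P(M+4) = C(5,2) × 0.374^3 × 0.626^2 = 10 × 0.05231362 × 0.391876 = 0.205005
Relative intensity = 0.205005 / 0.343136 × 100 = 59.7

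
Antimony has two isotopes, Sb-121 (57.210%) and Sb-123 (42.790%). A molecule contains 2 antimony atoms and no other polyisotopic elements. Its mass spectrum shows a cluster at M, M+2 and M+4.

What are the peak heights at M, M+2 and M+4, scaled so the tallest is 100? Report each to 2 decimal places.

Expanding (0.57210 + 0.42790)^2:
P(M) = 0.57210^2 = 0.327298
P(M+2) = 2 × 0.57210^1 × 0.42790^1 = 0.489603
P(M+4) = 0.42790^2 = 0.183098
The M+2 peak is largest (0.489603); scaling to 100 gives 66.85 : 100.00 : 37.40.

66.85 : 100.00 : 37.40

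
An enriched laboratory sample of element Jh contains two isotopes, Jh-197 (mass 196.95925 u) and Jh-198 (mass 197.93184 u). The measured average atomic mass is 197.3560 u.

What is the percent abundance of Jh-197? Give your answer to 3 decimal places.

59.207%

With x = fraction of Jh-197 (so Jh-198 is 1 − x):
196.95925·x + 197.93184·(1 − x) = 197.3560
(196.95925 − 197.93184)·x = 197.3560 − 197.93184
x = -0.57584 / -0.97259 = 0.59207 → 59.207% Jh-197, 40.793% Jh-198.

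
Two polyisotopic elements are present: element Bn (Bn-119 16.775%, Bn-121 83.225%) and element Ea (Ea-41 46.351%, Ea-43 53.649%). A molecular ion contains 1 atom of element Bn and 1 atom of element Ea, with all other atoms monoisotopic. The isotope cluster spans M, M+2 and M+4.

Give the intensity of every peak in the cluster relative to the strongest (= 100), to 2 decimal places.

16.34 : 100.00 : 93.85

Element Bn pattern (n=1): 0.16775 : 0.83225
Element Ea pattern (n=1): 0.46351 : 0.53649
Convolve the two distributions (both contribute in 2-u steps):
  M: 0.16775×0.46351 = 0.077754
  M+2: 0.16775×0.53649 + 0.83225×0.46351 = 0.475752
  M+4: 0.83225×0.53649 = 0.446494
Scale to base peak (0.475752) = 100: 16.34 : 100.00 : 93.85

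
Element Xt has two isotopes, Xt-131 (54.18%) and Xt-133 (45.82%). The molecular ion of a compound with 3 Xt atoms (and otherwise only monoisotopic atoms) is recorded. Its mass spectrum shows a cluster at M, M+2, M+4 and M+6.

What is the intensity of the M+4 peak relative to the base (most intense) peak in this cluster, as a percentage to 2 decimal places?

84.57%

(0.5418 + 0.4582)^3 gives M 0.1590, M+2 0.4035, M+4 0.3412, M+6 0.0962; the largest is M+2.
P(M+2) = C(3,1) × 0.5418^2 × 0.4582^1 = 3 × 0.29354724 × 0.4582 = 0.403510 (base)
P(M+4) = C(3,2) × 0.5418^1 × 0.4582^2 = 3 × 0.5418 × 0.20994724 = 0.341248
Relative intensity = 0.341248 / 0.403510 × 100 = 84.57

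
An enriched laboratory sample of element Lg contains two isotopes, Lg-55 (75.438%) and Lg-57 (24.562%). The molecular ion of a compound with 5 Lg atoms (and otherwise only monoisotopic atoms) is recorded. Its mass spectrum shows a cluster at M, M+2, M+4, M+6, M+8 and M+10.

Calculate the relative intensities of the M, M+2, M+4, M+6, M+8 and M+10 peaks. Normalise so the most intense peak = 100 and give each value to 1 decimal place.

61.4 : 100.0 : 65.1 : 21.2 : 3.5 : 0.2

Each Lg atom is independently Lg-55 (p = 0.75438) or Lg-57 (q = 0.24562); the cluster is the binomial expansion (p + q)^5.
P(M) = 0.75438^5 = 0.244315
P(M+2) = 5 × 0.75438^4 × 0.24562^1 = 0.397736
P(M+4) = 10 × 0.75438^3 × 0.24562^2 = 0.258999
P(M+6) = 10 × 0.75438^2 × 0.24562^3 = 0.084328
P(M+8) = 5 × 0.75438^1 × 0.24562^4 = 0.013728
P(M+10) = 0.24562^5 = 0.000894
The M+2 peak is largest (0.397736); scaling to 100 gives 61.4 : 100.0 : 65.1 : 21.2 : 3.5 : 0.2.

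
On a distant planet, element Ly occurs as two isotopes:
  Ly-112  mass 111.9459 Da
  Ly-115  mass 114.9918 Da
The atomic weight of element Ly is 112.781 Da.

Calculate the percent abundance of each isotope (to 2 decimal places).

Ly-112: 72.58%, Ly-115: 27.42%

Writing the weighted mean with unknown fraction x of Ly-112:
111.9459·x + 114.9918·(1 − x) = 112.781
(111.9459 − 114.9918)·x = 112.781 − 114.9918
x = -2.2108 / -3.0459 = 0.72583 → 72.58% Ly-112, 27.42% Ly-115.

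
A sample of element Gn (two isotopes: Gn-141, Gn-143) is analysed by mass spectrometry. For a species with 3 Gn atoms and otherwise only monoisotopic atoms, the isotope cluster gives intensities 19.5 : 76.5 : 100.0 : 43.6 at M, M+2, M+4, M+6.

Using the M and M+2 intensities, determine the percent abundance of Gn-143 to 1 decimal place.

Let p = fractional abundance of Gn-141. I(M+2)/I(M) = [C(3,1)·p^2·(1−p)] / p^3 = 3·(1−p)/p = 76.5/19.5 = 3.9231
(1−p)/p = 3.9231/3 = 1.3077  ⇒  p = 1/(1 + 1.3077) = 0.4333
Gn-141: 43.3%, Gn-143: 56.7%.

56.7%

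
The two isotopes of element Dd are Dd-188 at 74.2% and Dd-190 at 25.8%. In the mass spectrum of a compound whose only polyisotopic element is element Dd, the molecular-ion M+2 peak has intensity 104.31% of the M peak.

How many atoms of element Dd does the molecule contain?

The M+2/M ratio from n Dd atoms is n · q/p = n · 0.258/0.742.
n = 1.0431 × 0.742/0.258 = 3.00 ≈ 3

3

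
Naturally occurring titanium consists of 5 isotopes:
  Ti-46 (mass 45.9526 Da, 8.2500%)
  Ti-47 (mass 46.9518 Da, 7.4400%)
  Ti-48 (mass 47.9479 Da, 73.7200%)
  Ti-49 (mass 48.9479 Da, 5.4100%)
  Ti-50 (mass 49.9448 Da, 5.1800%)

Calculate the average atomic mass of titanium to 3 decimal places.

47.867 Da

Ar = Σ fᵢ·mᵢ = 0.082500 × 45.9526 + 0.074400 × 46.9518 + 0.737200 × 47.9479 + 0.054100 × 48.9479 + 0.051800 × 49.9448
= 3.79109 + 3.49321 + 35.34719 + 2.64808 + 2.58714 = 47.86671 Da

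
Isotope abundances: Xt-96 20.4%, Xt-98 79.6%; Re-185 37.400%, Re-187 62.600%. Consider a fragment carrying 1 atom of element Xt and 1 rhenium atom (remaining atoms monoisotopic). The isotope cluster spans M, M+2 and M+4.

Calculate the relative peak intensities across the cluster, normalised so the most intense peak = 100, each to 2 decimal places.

Element Xt pattern (n=1): 0.2040 : 0.7960
Rhenium pattern (n=1): 0.3740 : 0.6260
Convolve the two distributions (both contribute in 2-u steps):
  M: 0.2040×0.3740 = 0.076296
  M+2: 0.2040×0.6260 + 0.7960×0.3740 = 0.425408
  M+4: 0.7960×0.6260 = 0.498296
Scale to base peak (0.498296) = 100: 15.31 : 85.37 : 100.00

15.31 : 85.37 : 100.00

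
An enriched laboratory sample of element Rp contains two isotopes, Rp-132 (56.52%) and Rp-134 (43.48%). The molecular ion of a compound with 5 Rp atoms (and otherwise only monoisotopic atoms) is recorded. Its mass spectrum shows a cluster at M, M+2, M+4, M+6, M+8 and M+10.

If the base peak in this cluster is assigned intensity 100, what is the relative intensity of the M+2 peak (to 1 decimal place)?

65.0

(0.5652 + 0.4348)^5 gives M 0.0577, M+2 0.2219, M+4 0.3413, M+6 0.2626, M+8 0.1010, M+10 0.0155; the largest is M+4.
P(M+4) = C(5,2) × 0.5652^3 × 0.4348^2 = 10 × 0.18055373 × 0.18905104 = 0.341339 (base)
P(M+2) = C(5,1) × 0.5652^4 × 0.4348^1 = 5 × 0.10204897 × 0.4348 = 0.221854
Relative intensity = 0.221854 / 0.341339 × 100 = 65.0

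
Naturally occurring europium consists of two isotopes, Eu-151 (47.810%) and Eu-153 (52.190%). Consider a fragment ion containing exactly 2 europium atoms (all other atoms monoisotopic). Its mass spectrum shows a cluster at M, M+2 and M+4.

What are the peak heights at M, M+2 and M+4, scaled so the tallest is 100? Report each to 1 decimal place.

Expanding (0.47810 + 0.52190)^2:
P(M) = 0.47810^2 = 0.228580
P(M+2) = 2 × 0.47810^1 × 0.52190^1 = 0.499041
P(M+4) = 0.52190^2 = 0.272380
The M+2 peak is largest (0.499041); scaling to 100 gives 45.8 : 100.0 : 54.6.

45.8 : 100.0 : 54.6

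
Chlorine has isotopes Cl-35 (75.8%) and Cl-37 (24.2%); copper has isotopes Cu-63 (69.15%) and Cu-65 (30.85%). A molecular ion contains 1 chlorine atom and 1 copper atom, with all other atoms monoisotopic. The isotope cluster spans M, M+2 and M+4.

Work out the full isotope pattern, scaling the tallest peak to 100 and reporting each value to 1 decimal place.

Chlorine pattern (n=1): 0.7580 : 0.2420
Copper pattern (n=1): 0.6915 : 0.3085
Convolve the two distributions (both contribute in 2-u steps):
  M: 0.7580×0.6915 = 0.524157
  M+2: 0.7580×0.3085 + 0.2420×0.6915 = 0.401186
  M+4: 0.2420×0.3085 = 0.074657
Scale to base peak (0.524157) = 100: 100.0 : 76.5 : 14.2

100.0 : 76.5 : 14.2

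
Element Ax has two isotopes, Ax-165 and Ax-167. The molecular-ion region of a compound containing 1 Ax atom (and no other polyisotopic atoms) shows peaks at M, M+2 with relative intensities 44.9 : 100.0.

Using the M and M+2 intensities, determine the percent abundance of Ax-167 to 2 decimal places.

69.01%

Write p for the Ax-165 fraction. I(M+2)/I(M) = [C(1,1)·p^0·(1−p)] / p^1 = 1·(1−p)/p = 100.0/44.9 = 2.2272
(1−p)/p = 2.2272/1 = 2.2272  ⇒  p = 1/(1 + 2.2272) = 0.3099
Ax-165: 30.99%, Ax-167: 69.01%.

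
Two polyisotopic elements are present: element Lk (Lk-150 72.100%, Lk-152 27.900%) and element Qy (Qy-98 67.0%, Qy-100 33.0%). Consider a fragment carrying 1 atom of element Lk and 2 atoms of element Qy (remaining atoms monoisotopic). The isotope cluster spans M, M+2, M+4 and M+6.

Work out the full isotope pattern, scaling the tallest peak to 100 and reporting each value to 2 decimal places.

Element Lk pattern (n=1): 0.7210 : 0.2790
Element Qy pattern (n=2): 0.4489 : 0.4422 : 0.1089
Convolve the two distributions (both contribute in 2-u steps):
  M: 0.7210×0.4489 = 0.323657
  M+2: 0.7210×0.4422 + 0.2790×0.4489 = 0.444069
  M+4: 0.7210×0.1089 + 0.2790×0.4422 = 0.201891
  M+6: 0.2790×0.1089 = 0.030383
Scale to base peak (0.444069) = 100: 72.88 : 100.00 : 45.46 : 6.84

72.88 : 100.00 : 45.46 : 6.84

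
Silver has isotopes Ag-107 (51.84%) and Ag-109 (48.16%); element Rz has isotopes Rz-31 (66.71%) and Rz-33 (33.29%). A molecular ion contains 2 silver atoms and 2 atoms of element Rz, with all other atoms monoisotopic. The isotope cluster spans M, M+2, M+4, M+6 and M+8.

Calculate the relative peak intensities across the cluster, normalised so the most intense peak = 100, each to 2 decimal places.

33.71 : 96.28 : 100.00 : 44.63 : 7.25

Silver pattern (n=2): 0.26873856 : 0.49932288 : 0.23193856
Element Rz pattern (n=2): 0.44502241 : 0.44415518 : 0.11082241
Convolve the two distributions (both contribute in 2-u steps):
  M: 0.26873856×0.44502241 = 0.119595
  M+2: 0.26873856×0.44415518 + 0.49932288×0.44502241 = 0.341571
  M+4: 0.26873856×0.11082241 + 0.49932288×0.44415518 + 0.23193856×0.44502241 = 0.354777
  M+6: 0.49932288×0.11082241 + 0.23193856×0.44415518 = 0.158353
  M+8: 0.23193856×0.11082241 = 0.025704
Scale to base peak (0.354777) = 100: 33.71 : 96.28 : 100.00 : 44.63 : 7.25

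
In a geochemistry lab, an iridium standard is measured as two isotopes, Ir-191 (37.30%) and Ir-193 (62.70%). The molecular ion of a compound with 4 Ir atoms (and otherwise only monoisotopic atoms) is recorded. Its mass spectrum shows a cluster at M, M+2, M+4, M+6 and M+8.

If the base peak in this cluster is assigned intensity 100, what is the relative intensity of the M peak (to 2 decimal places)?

Term probabilities: M 0.0194, M+2 0.1302, M+4 0.3282, M+6 0.3678, M+8 0.1546. Base peak = M+6.
P(M+6) = C(4,3) × 0.3730^1 × 0.6270^3 = 4 × 0.3730 × 0.24649188 = 0.367766 (base)
P(M) = C(4,0) × 0.3730^4 × 0.6270^0 = 1 × 0.01935688 × 1.0000 = 0.019357
Relative intensity = 0.019357 / 0.367766 × 100 = 5.26

5.26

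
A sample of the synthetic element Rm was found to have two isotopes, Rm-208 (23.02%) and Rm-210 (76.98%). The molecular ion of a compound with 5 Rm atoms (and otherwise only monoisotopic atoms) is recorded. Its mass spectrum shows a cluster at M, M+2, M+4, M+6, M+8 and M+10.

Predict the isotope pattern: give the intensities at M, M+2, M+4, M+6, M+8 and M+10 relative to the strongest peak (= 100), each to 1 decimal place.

Expanding (0.2302 + 0.7698)^5:
P(M) = 0.2302^5 = 0.000646
P(M+2) = 5 × 0.2302^4 × 0.7698^1 = 0.010809
P(M+4) = 10 × 0.2302^3 × 0.7698^2 = 0.072289
P(M+6) = 10 × 0.2302^2 × 0.7698^3 = 0.241738
P(M+8) = 5 × 0.2302^1 × 0.7698^4 = 0.404191
P(M+10) = 0.7698^5 = 0.270327
The M+8 peak is largest (0.404191); scaling to 100 gives 0.2 : 2.7 : 17.9 : 59.8 : 100.0 : 66.9.

0.2 : 2.7 : 17.9 : 59.8 : 100.0 : 66.9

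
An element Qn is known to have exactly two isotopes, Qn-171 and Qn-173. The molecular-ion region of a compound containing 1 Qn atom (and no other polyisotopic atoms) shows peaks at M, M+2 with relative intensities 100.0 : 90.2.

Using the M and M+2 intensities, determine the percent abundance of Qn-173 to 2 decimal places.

47.42%

Write p for the Qn-171 fraction. I(M+2)/I(M) = [C(1,1)·p^0·(1−p)] / p^1 = 1·(1−p)/p = 90.2/100.0 = 0.9020
(1−p)/p = 0.9020/1 = 0.9020  ⇒  p = 1/(1 + 0.9020) = 0.5258
Qn-171: 52.58%, Qn-173: 47.42%.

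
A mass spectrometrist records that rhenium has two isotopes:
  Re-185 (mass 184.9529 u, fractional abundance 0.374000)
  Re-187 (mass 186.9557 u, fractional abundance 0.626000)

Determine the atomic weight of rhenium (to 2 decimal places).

Weight each isotope mass by its fractional abundance: 0.374000 × 184.9529 + 0.626000 × 186.9557
= 69.17238 + 117.03427 = 186.20665 u

186.21 u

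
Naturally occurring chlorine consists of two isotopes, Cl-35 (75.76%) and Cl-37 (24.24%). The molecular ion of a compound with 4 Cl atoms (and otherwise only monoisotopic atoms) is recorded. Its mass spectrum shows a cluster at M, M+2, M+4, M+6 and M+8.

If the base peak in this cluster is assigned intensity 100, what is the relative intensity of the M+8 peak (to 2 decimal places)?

0.82

(0.7576 + 0.2424)^4 gives M 0.3294, M+2 0.4216, M+4 0.2023, M+6 0.0432, M+8 0.0035; the largest is M+2.
P(M+2) = C(4,1) × 0.7576^3 × 0.2424^1 = 4 × 0.4348304 × 0.2424 = 0.421612 (base)
P(M+8) = C(4,4) × 0.7576^0 × 0.2424^4 = 1 × 1.0000 × 0.00345247 = 0.003452
Relative intensity = 0.003452 / 0.421612 × 100 = 0.82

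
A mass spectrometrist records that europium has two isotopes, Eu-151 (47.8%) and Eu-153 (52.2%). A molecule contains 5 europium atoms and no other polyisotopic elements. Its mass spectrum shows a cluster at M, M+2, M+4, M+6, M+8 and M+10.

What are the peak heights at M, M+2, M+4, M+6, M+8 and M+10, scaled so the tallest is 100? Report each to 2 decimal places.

Each Eu atom is independently Eu-151 (p = 0.478) or Eu-153 (q = 0.522); the cluster is the binomial expansion (p + q)^5.
P(M) = 0.478^5 = 0.024954
P(M+2) = 5 × 0.478^4 × 0.522^1 = 0.136255
P(M+4) = 10 × 0.478^3 × 0.522^2 = 0.297594
P(M+6) = 10 × 0.478^2 × 0.522^3 = 0.324988
P(M+8) = 5 × 0.478^1 × 0.522^4 = 0.177452
P(M+10) = 0.522^5 = 0.038757
The M+6 peak is largest (0.324988); scaling to 100 gives 7.68 : 41.93 : 91.57 : 100.00 : 54.60 : 11.93.

7.68 : 41.93 : 91.57 : 100.00 : 54.60 : 11.93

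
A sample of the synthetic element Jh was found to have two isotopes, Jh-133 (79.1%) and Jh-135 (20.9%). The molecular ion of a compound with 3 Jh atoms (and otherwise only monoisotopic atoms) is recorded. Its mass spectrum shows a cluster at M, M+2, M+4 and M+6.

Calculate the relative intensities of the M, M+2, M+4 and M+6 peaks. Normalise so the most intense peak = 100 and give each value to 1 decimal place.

100.0 : 79.3 : 20.9 : 1.8

Each Jh atom is independently Jh-133 (p = 0.791) or Jh-135 (q = 0.209); the cluster is the binomial expansion (p + q)^3.
P(M) = 0.791^3 = 0.494914
P(M+2) = 3 × 0.791^2 × 0.209^1 = 0.392302
P(M+4) = 3 × 0.791^1 × 0.209^2 = 0.103655
P(M+6) = 0.209^3 = 0.009129
The M peak is largest (0.494914); scaling to 100 gives 100.0 : 79.3 : 20.9 : 1.8.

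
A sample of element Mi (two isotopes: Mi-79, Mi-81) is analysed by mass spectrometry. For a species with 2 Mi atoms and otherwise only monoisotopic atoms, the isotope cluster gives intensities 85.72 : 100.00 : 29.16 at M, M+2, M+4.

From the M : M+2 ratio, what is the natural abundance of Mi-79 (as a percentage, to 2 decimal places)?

If p is the fraction of Mi that is Mi-79, then I(M+2)/I(M) = [C(2,1)·p^1·(1−p)] / p^2 = 2·(1−p)/p = 100.00/85.72 = 1.1666
(1−p)/p = 1.1666/2 = 0.5833  ⇒  p = 1/(1 + 0.5833) = 0.6316
Mi-79: 63.16%, Mi-81: 36.84%.

63.16%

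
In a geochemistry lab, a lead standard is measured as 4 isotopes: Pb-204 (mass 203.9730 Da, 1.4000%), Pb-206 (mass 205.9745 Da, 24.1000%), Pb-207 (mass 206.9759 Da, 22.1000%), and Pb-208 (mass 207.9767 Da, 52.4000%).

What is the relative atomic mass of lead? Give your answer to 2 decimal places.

207.22 Da

The abundance-weighted mean is 0.014000 × 203.9730 + 0.241000 × 205.9745 + 0.221000 × 206.9759 + 0.524000 × 207.9767
= 2.85562 + 49.63985 + 45.74167 + 108.97979 = 207.21693 Da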